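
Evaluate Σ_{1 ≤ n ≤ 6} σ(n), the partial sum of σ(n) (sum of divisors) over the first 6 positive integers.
Σ_{n ≤ 6} σ(n) = 33

Compute σ(n) for each 1 ≤ n ≤ 6: σ(1) = 1, σ(2) = 3, σ(3) = 4, σ(4) = 7, σ(5) = 6, σ(6) = 12. Summing all 6 values: 33. (Average order: Σ_{n ≤ x} σ(n) ~ (π²/12) x². For x = 6, (π²/12)·6² ≈ 29.61.)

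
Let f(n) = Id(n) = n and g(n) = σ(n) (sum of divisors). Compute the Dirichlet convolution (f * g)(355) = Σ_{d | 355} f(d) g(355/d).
(Id * σ)(355) = 1573

Divisors of 355: [1, 5, 71, 355]. For each d | 355:
  d = 1: Id(1) · σ(355/1) = 1 · 432 = 432
  d = 5: Id(5) · σ(355/5) = 5 · 72 = 360
  d = 71: Id(71) · σ(355/71) = 71 · 6 = 426
  d = 355: Id(355) · σ(355/355) = 355 · 1 = 355
Summing: (Id * σ)(355) = 432 + 360 + 426 + 355 = 1573.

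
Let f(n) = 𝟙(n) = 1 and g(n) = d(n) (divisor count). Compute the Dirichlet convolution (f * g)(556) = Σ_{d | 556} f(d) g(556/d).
(𝟙 * d)(556) = 18

Divisors of 556: [1, 2, 4, 139, 278, 556]. For each d | 556:
  d = 1: 𝟙(1) · d(556/1) = 1 · 6 = 6
  d = 2: 𝟙(2) · d(556/2) = 1 · 4 = 4
  d = 4: 𝟙(4) · d(556/4) = 1 · 2 = 2
  d = 139: 𝟙(139) · d(556/139) = 1 · 3 = 3
  d = 278: 𝟙(278) · d(556/278) = 1 · 2 = 2
  d = 556: 𝟙(556) · d(556/556) = 1 · 1 = 1
Summing: (𝟙 * d)(556) = 6 + 4 + 2 + 3 + 2 + 1 = 18.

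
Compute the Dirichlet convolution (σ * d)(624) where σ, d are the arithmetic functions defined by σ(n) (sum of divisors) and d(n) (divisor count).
(σ * d)(624) = 9504

Divisors of 624: [1, 2, 3, 4, 6, 8, 12, 13, 16, 24, 26, 39, 48, 52, 78, 104, 156, 208, 312, 624]. For each d | 624:
  d = 1: σ(1) · d(624/1) = 1 · 20 = 20
  d = 2: σ(2) · d(624/2) = 3 · 16 = 48
  d = 3: σ(3) · d(624/3) = 4 · 10 = 40
  d = 4: σ(4) · d(624/4) = 7 · 12 = 84
  d = 6: σ(6) · d(624/6) = 12 · 8 = 96
  d = 8: σ(8) · d(624/8) = 15 · 8 = 120
  d = 12: σ(12) · d(624/12) = 28 · 6 = 168
  d = 13: σ(13) · d(624/13) = 14 · 10 = 140
  d = 16: σ(16) · d(624/16) = 31 · 4 = 124
  d = 24: σ(24) · d(624/24) = 60 · 4 = 240
  d = 26: σ(26) · d(624/26) = 42 · 8 = 336
  d = 39: σ(39) · d(624/39) = 56 · 5 = 280
  d = 48: σ(48) · d(624/48) = 124 · 2 = 248
  d = 52: σ(52) · d(624/52) = 98 · 6 = 588
  d = 78: σ(78) · d(624/78) = 168 · 4 = 672
  d = 104: σ(104) · d(624/104) = 210 · 4 = 840
  d = 156: σ(156) · d(624/156) = 392 · 3 = 1176
  d = 208: σ(208) · d(624/208) = 434 · 2 = 868
  d = 312: σ(312) · d(624/312) = 840 · 2 = 1680
  d = 624: σ(624) · d(624/624) = 1736 · 1 = 1736
Summing: (σ * d)(624) = 20 + 48 + 40 + 84 + 96 + 120 + 168 + 140 + 124 + 240 + 336 + 280 + 248 + 588 + 672 + 840 + 1176 + 868 + 1680 + 1736 = 9504.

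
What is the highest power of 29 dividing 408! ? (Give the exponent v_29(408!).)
v_29(408!) = 14

Legendre's formula: v_p(n!) = Σ_{k ≥ 1} ⌊n / p^k⌋. For p = 29, n = 408, the terms are:
  ⌊408/29^1⌋ = ⌊408/29⌋ = 14
(the next term ⌊408/29^2⌋ = 0, terminating the sum). Summing: v_29(408!) = 14 = 14.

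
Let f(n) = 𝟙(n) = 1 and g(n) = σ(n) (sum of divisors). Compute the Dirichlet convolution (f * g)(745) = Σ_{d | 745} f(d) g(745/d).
(𝟙 * σ)(745) = 1057

Divisors of 745: [1, 5, 149, 745]. For each d | 745:
  d = 1: 𝟙(1) · σ(745/1) = 1 · 900 = 900
  d = 5: 𝟙(5) · σ(745/5) = 1 · 150 = 150
  d = 149: 𝟙(149) · σ(745/149) = 1 · 6 = 6
  d = 745: 𝟙(745) · σ(745/745) = 1 · 1 = 1
Summing: (𝟙 * σ)(745) = 900 + 150 + 6 + 1 = 1057.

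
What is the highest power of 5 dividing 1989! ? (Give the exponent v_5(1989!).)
v_5(1989!) = 494

Legendre's formula: v_p(n!) = Σ_{k ≥ 1} ⌊n / p^k⌋. For p = 5, n = 1989, the terms are:
  ⌊1989/5^1⌋ = ⌊1989/5⌋ = 397
  ⌊1989/5^2⌋ = ⌊1989/25⌋ = 79
  ⌊1989/5^3⌋ = ⌊1989/125⌋ = 15
  ⌊1989/5^4⌋ = ⌊1989/625⌋ = 3
(the next term ⌊1989/5^5⌋ = 0, terminating the sum). Summing: v_5(1989!) = 397 + 79 + 15 + 3 = 494.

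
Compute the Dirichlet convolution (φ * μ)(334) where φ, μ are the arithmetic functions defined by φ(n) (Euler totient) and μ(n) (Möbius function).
(φ * μ)(334) = 0

Divisors of 334: [1, 2, 167, 334]. For each d | 334:
  d = 1: φ(1) · μ(334/1) = 1 · 1 = 1
  d = 2: φ(2) · μ(334/2) = 1 · -1 = -1
  d = 167: φ(167) · μ(334/167) = 166 · -1 = -166
  d = 334: φ(334) · μ(334/334) = 166 · 1 = 166
Summing: (φ * μ)(334) = 1 + -1 + -166 + 166 = 0.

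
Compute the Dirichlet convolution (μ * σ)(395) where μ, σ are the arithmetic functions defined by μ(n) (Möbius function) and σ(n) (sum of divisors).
(μ * σ)(395) = 395

Divisors of 395: [1, 5, 79, 395]. For each d | 395:
  d = 1: μ(1) · σ(395/1) = 1 · 480 = 480
  d = 5: μ(5) · σ(395/5) = -1 · 80 = -80
  d = 79: μ(79) · σ(395/79) = -1 · 6 = -6
  d = 395: μ(395) · σ(395/395) = 1 · 1 = 1
Summing: (μ * σ)(395) = 480 + -80 + -6 + 1 = 395.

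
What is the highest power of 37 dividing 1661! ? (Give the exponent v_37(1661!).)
v_37(1661!) = 45

Legendre's formula: v_p(n!) = Σ_{k ≥ 1} ⌊n / p^k⌋. For p = 37, n = 1661, the terms are:
  ⌊1661/37^1⌋ = ⌊1661/37⌋ = 44
  ⌊1661/37^2⌋ = ⌊1661/1369⌋ = 1
(the next term ⌊1661/37^3⌋ = 0, terminating the sum). Summing: v_37(1661!) = 44 + 1 = 45.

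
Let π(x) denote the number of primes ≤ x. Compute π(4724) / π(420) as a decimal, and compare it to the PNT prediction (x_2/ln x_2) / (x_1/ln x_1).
π(4724)/π(420) = 637/81 ≈ 7.8642;  PNT prediction ≈ 8.0302.

π(420) = 81 and π(4724) = 637, so π(4724)/π(420) ≈ 7.8642. The PNT-predicted ratio is (4724/ln(4724)) / (420/ln(420)) ≈ 8.0302. The two agree to within a few percent, as expected.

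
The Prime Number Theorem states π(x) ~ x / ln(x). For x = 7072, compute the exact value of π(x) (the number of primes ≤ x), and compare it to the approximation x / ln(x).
π(7072) = 908;  x/ln(x) ≈ 797.84;  relative error ≈ 12.13%.

Directly count primes up to 7072: π(7072) = 908. The PNT approximation gives 7072/ln(7072) ≈ 7072/8.86390 ≈ 797.84. Relative error (π(x) − x/ln(x)) / π(x) ≈ 12.13%; the approximation is known to undercount slightly (Li(x) is a better estimate).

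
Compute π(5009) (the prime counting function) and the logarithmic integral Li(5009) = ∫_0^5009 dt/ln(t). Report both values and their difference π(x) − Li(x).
π(5009) = 671;  Li(5009) ≈ 685.34;  π(x) − Li(x) ≈ -14.34.

Direct count of primes ≤ 5009 gives π(5009) = 671. Numerical evaluation of the logarithmic integral gives Li(5009) ≈ 685.34. The difference π(x) − Li(x) ≈ -14.34 is typically negative for small/moderate x (Li(x) overestimates), though Littlewood's theorem shows this sign changes infinitely often.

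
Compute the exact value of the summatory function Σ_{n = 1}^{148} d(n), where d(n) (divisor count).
Σ_{n ≤ 148} d(n) = 766

Compute d(n) for each 1 ≤ n ≤ 148: d(1) = 1, d(2) = 2, d(3) = 2, d(4) = 3, d(5) = 2, d(6) = 4, d(7) = 2, d(8) = 4, d(9) = 3, d(10) = 4, d(11) = 2, d(12) = 6, d(13) = 2, d(14) = 4, d(15) = 4, d(16) = 5, d(17) = 2, d(18) = 6, d(19) = 2, d(20) = 6, d(21) = 4, d(22) = 4, d(23) = 2, d(24) = 8, d(25) = 3, d(26) = 4, d(27) = 4, d(28) = 6, d(29) = 2, d(30) = 8, d(31) = 2, d(32) = 6, d(33) = 4, d(34) = 4, d(35) = 4, d(36) = 9, d(37) = 2, d(38) = 4, d(39) = 4, d(40) = 8, d(41) = 2, d(42) = 8, d(43) = 2, d(44) = 6, d(45) = 6, d(46) = 4, d(47) = 2, d(48) = 10, d(49) = 3, d(50) = 6, d(51) = 4, d(52) = 6, d(53) = 2, d(54) = 8, d(55) = 4, d(56) = 8, d(57) = 4, d(58) = 4, d(59) = 2, d(60) = 12, d(61) = 2, d(62) = 4, d(63) = 6, d(64) = 7, d(65) = 4, d(66) = 8, d(67) = 2, d(68) = 6, d(69) = 4, d(70) = 8, d(71) = 2, d(72) = 12, d(73) = 2, d(74) = 4, d(75) = 6, d(76) = 6, d(77) = 4, d(78) = 8, d(79) = 2, d(80) = 10, d(81) = 5, d(82) = 4, d(83) = 2, d(84) = 12, d(85) = 4, d(86) = 4, d(87) = 4, d(88) = 8, d(89) = 2, d(90) = 12, d(91) = 4, d(92) = 6, d(93) = 4, d(94) = 4, d(95) = 4, d(96) = 12, d(97) = 2, d(98) = 6, d(99) = 6, d(100) = 9, d(101) = 2, d(102) = 8, d(103) = 2, d(104) = 8, d(105) = 8, d(106) = 4, d(107) = 2, d(108) = 12, d(109) = 2, d(110) = 8, d(111) = 4, d(112) = 10, d(113) = 2, d(114) = 8, d(115) = 4, d(116) = 6, d(117) = 6, d(118) = 4, d(119) = 4, d(120) = 16, d(121) = 3, d(122) = 4, d(123) = 4, d(124) = 6, d(125) = 4, d(126) = 12, d(127) = 2, d(128) = 8, d(129) = 4, d(130) = 8, d(131) = 2, d(132) = 12, d(133) = 4, d(134) = 4, d(135) = 8, d(136) = 8, d(137) = 2, d(138) = 8, d(139) = 2, d(140) = 12, d(141) = 4, d(142) = 4, d(143) = 4, d(144) = 15, d(145) = 4, d(146) = 4, d(147) = 6, d(148) = 6. Summing all 148 values: 766. (Dirichlet's divisor formula: Σ_{n ≤ x} d(n) = x ln(x) + (2γ − 1) x + O(√x). For x = 148, the asymptotic estimate is ≈ 762.44.)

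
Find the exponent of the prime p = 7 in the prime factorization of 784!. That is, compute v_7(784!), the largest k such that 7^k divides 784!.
v_7(784!) = 130

Legendre's formula: v_p(n!) = Σ_{k ≥ 1} ⌊n / p^k⌋. For p = 7, n = 784, the terms are:
  ⌊784/7^1⌋ = ⌊784/7⌋ = 112
  ⌊784/7^2⌋ = ⌊784/49⌋ = 16
  ⌊784/7^3⌋ = ⌊784/343⌋ = 2
(the next term ⌊784/7^4⌋ = 0, terminating the sum). Summing: v_7(784!) = 112 + 16 + 2 = 130.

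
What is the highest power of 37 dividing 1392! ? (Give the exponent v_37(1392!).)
v_37(1392!) = 38

Legendre's formula: v_p(n!) = Σ_{k ≥ 1} ⌊n / p^k⌋. For p = 37, n = 1392, the terms are:
  ⌊1392/37^1⌋ = ⌊1392/37⌋ = 37
  ⌊1392/37^2⌋ = ⌊1392/1369⌋ = 1
(the next term ⌊1392/37^3⌋ = 0, terminating the sum). Summing: v_37(1392!) = 37 + 1 = 38.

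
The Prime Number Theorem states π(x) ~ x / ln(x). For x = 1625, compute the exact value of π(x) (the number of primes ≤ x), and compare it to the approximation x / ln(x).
π(1625) = 257;  x/ln(x) ≈ 219.79;  relative error ≈ 14.48%.

Directly count primes up to 1625: π(1625) = 257. The PNT approximation gives 1625/ln(1625) ≈ 1625/7.39326 ≈ 219.79. Relative error (π(x) − x/ln(x)) / π(x) ≈ 14.48%; the approximation is known to undercount slightly (Li(x) is a better estimate).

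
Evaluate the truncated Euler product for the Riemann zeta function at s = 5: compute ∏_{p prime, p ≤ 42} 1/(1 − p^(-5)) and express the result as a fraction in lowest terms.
∏ = 74875808585870055616502751635850749659928795918147986481/72209283302841655787041441691786569299878431940565073920

The primes p ≤ 42 are [2, 3, 5, 7, 11, 13, 17, 19, 23, 29, 31, 37, 41]. For each prime, (1 − 1/p^5)^(-1) = p^5 / (p^5 − 1). The product is (1 − 1/2^5)^(-1), (1 − 1/3^5)^(-1), (1 − 1/5^5)^(-1), (1 − 1/7^5)^(-1), (1 − 1/11^5)^(-1), (1 − 1/13^5)^(-1), (1 − 1/17^5)^(-1), (1 − 1/19^5)^(-1), (1 − 1/23^5)^(-1), (1 − 1/29^5)^(-1), (1 − 1/31^5)^(-1), (1 − 1/37^5)^(-1), (1 − 1/41^5)^(-1) = ∏ p^5 / (p^5 − 1) = 74875808585870055616502751635850749659928795918147986481/72209283302841655787041441691786569299878431940565073920.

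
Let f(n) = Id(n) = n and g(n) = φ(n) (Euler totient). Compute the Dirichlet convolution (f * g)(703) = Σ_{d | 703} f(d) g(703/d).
(Id * φ)(703) = 2701

Divisors of 703: [1, 19, 37, 703]. For each d | 703:
  d = 1: Id(1) · φ(703/1) = 1 · 648 = 648
  d = 19: Id(19) · φ(703/19) = 19 · 36 = 684
  d = 37: Id(37) · φ(703/37) = 37 · 18 = 666
  d = 703: Id(703) · φ(703/703) = 703 · 1 = 703
Summing: (Id * φ)(703) = 648 + 684 + 666 + 703 = 2701.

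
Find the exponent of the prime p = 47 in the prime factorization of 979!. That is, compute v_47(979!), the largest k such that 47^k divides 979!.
v_47(979!) = 20

Legendre's formula: v_p(n!) = Σ_{k ≥ 1} ⌊n / p^k⌋. For p = 47, n = 979, the terms are:
  ⌊979/47^1⌋ = ⌊979/47⌋ = 20
(the next term ⌊979/47^2⌋ = 0, terminating the sum). Summing: v_47(979!) = 20 = 20.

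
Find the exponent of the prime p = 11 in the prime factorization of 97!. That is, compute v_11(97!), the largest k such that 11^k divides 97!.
v_11(97!) = 8

Legendre's formula: v_p(n!) = Σ_{k ≥ 1} ⌊n / p^k⌋. For p = 11, n = 97, the terms are:
  ⌊97/11^1⌋ = ⌊97/11⌋ = 8
(the next term ⌊97/11^2⌋ = 0, terminating the sum). Summing: v_11(97!) = 8 = 8.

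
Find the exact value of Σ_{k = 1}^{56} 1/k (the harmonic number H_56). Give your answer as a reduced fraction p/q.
H_56 = 252476961434436524654789/54749786241679275146400

Direct summation: H_56 = 1 + 1/2 + ... + 1/56. The least common denominator is lcm(1, ..., 56) = 164249358725037825439200; over this denominator the numerator is 164249358725037825439200 + 82124679362518912719600 + 54749786241679275146400 + 41062339681259456359800 + 32849871745007565087840 + 27374893120839637573200 + 23464194103576832205600 + 20531169840629728179900 + 18249928747226425048800 + 16424935872503782543920 + 14931759884094347767200 + 13687446560419818786600 + 12634566055772140418400 + 11732097051788416102800 + 10949957248335855029280 + 10265584920314864089950 + 9661726983825754437600 + 9124964373613212524400 + 8644703090791464496800 + 8212467936251891271960 + 7821398034525610735200 + 7465879942047173883600 + 7141276466305992410400 + 6843723280209909393300 + 6569974349001513017568 + 6317283027886070209200 + 6083309582408808349600 + 5866048525894208051400 + 5663770990518545704800 + 5474978624167927514640 + 5298366410485091143200 + 5132792460157432044975 + 4977253294698115922400 + 4830863491912877218800 + 4692838820715366441120 + 4562482186806606262200 + 4439171857433454741600 + 4322351545395732248400 + 4211522018590713472800 + 4106233968125945635980 + 4006081920122873791200 + 3910699017262805367600 + 3819752528489251754400 + 3732939971023586941800 + 3649985749445285009760 + 3570638233152996205200 + 3494667206915698413600 + 3421861640104954696650 + 3352027729082404600800 + 3284987174500756508784 + 3220575661275251479200 + 3158641513943035104600 + 3099044504245996706400 + 3041654791204404174800 + 2986351976818869553440 + 2933024262947104025700 = 757430884303309573964367, so H_56 = 757430884303309573964367/164249358725037825439200; reducing by gcd(757430884303309573964367, 164249358725037825439200) = 3 gives 252476961434436524654789/54749786241679275146400 ≈ 4.61147. (The PNT-adjacent estimate ln(56) + γ ≈ 4.60257 matches within O(1/n).)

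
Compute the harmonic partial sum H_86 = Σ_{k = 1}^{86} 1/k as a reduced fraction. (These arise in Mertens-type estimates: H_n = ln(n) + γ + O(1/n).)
H_86 = 3698356445237207772956045432953649519/734184632222154704090370027645633600

Direct summation: H_86 = 1 + 1/2 + ... + 1/86. The least common denominator is lcm(1, ..., 86) = 8076030954443701744994070304101969600; over this denominator the numerator is 8076030954443701744994070304101969600 + 4038015477221850872497035152050984800 + 2692010318147900581664690101367323200 + 2019007738610925436248517576025492400 + 1615206190888740348998814060820393920 + 1346005159073950290832345050683661600 + 1153718707777671677856295757728852800 + 1009503869305462718124258788012746200 + 897336772715966860554896700455774400 + 807603095444370174499407030410196960 + 734184632222154704090370027645633600 + 673002579536975145416172525341830800 + 621233150341823211153390023392459200 + 576859353888835838928147878864426400 + 538402063629580116332938020273464640 + 504751934652731359062129394006373100 + 475060644379041279117298253182468800 + 448668386357983430277448350227887200 + 425054260760194828683898437057998400 + 403801547722185087249703515205098480 + 384572902592557225952098585909617600 + 367092316111077352045185013822816800 + 351131780627987032391046534960955200 + 336501289768487572708086262670915400 + 323041238177748069799762812164078784 + 310616575170911605576695011696229600 + 299112257571988953518298900151924800 + 288429676944417919464073939432213200 + 278483826015300060172209320831102400 + 269201031814790058166469010136732320 + 260517127562700056290131300132321600 + 252375967326365679531064697003186550 + 244728210740718234696790009215211200 + 237530322189520639558649126591234400 + 230743741555534335571259151545770560 + 224334193178991715138724175113943600 + 218271106876856803918758656867620800 + 212527130380097414341949218528999200 + 207077716780607737051130007797486400 + 201900773861092543624851757602549240 + 196976364742529310853513909856145600 + 192286451296278612976049292954808800 + 187814673359155854534745821025627200 + 183546158055538676022592506911408400 + 179467354543193372110979340091154880 + 175565890313993516195523267480477600 + 171830445839227696702001495831956800 + 168250644884243786354043131335457700 + 164816958253953096836613679675550400 + 161520619088874034899881406082039392 + 158353548126347093039099417727489600 + 155308287585455802788347505848114800 + 152377942536673617830076798190603200 + 149556128785994476759149450075962400 + 146836926444430940818074005529126720 + 144214838472208959732036969716106600 + 141684753586731609561299479019332800 + 139241913007650030086104660415551200 + 136881880583791554999899496679694400 + 134600515907395029083234505068366160 + 132393950072847569590066726296753600 + 130258563781350028145065650066160800 + 128190967530852408650699528636539200 + 126187983663182839765532348501593275 + 124246630068364642230678004678491840 + 122364105370359117348395004607605600 + 120537775439458234999911497076148800 + 118765161094760319779324563295617200 + 117043926875995677463682178320318400 + 115371870777767167785629575772885280 + 113746914851319742887240426818337600 + 112167096589495857569362087556971800 + 110630561019776736232795483617835200 + 109135553438428401959379328433810400 + 107680412725916023266587604054692928 + 106263565190048707170974609264499600 + 104883518888879243441481432520804800 + 103538858390303868525565003898743200 + 102228239929667110696127472203822400 + 100950386930546271812425878801274620 + 99704085857329651172766300050641600 + 98488182371264655426756954928072800 + 97301577764381948734868316916891200 + 96143225648139306488024646477404400 + 95012128875808255823459650636493760 + 93907336679577927267372910512813600 = 40681920897609285502516499762490144709, so H_86 = 40681920897609285502516499762490144709/8076030954443701744994070304101969600; reducing by gcd(40681920897609285502516499762490144709, 8076030954443701744994070304101969600) = 11 gives 3698356445237207772956045432953649519/734184632222154704090370027645633600 ≈ 5.03737. (The PNT-adjacent estimate ln(86) + γ ≈ 5.03156 matches within O(1/n).)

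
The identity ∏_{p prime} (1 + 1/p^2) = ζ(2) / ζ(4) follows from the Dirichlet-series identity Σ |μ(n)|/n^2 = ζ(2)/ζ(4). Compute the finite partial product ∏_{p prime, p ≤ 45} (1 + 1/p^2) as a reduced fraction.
∏ = 783023736407200000000/517444490765057062977

The primes p ≤ 45 are [2, 3, 5, 7, 11, 13, 17, 19, 23, 29, 31, 37, 41, 43]. For each, (1 + 1/p^2) = (p^2 + 1)/p^2. Multiplying these fractions over p ∈ [2, 3, 5, 7, 11, 13, 17, 19, 23, 29, 31, 37, 41, 43] gives 783023736407200000000/517444490765057062977. (In the limit P → ∞ this tends to ζ(2)/ζ(4).)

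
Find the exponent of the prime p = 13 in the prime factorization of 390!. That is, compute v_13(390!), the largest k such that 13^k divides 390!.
v_13(390!) = 32

Legendre's formula: v_p(n!) = Σ_{k ≥ 1} ⌊n / p^k⌋. For p = 13, n = 390, the terms are:
  ⌊390/13^1⌋ = ⌊390/13⌋ = 30
  ⌊390/13^2⌋ = ⌊390/169⌋ = 2
(the next term ⌊390/13^3⌋ = 0, terminating the sum). Summing: v_13(390!) = 30 + 2 = 32.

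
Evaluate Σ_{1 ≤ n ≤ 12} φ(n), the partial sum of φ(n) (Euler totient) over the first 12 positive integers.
Σ_{n ≤ 12} φ(n) = 46

Compute φ(n) for each 1 ≤ n ≤ 12: φ(1) = 1, φ(2) = 1, φ(3) = 2, φ(4) = 2, φ(5) = 4, φ(6) = 2, φ(7) = 6, φ(8) = 4, φ(9) = 6, φ(10) = 4, φ(11) = 10, φ(12) = 4. Summing all 12 values: 46. (Average order: Σ_{n ≤ x} φ(n) ~ (3/π²) x². For x = 12, (3/π²)·12² ≈ 43.77.)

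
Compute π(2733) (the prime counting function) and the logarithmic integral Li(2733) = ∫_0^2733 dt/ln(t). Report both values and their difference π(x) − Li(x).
π(2733) = 399;  Li(2733) ≈ 409.22;  π(x) − Li(x) ≈ -10.22.

Direct count of primes ≤ 2733 gives π(2733) = 399. Numerical evaluation of the logarithmic integral gives Li(2733) ≈ 409.22. The difference π(x) − Li(x) ≈ -10.22 is typically negative for small/moderate x (Li(x) overestimates), though Littlewood's theorem shows this sign changes infinitely often.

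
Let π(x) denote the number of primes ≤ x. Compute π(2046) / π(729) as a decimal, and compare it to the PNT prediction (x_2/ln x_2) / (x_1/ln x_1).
π(2046)/π(729) = 309/129 ≈ 2.3953;  PNT prediction ≈ 2.4267.

π(729) = 129 and π(2046) = 309, so π(2046)/π(729) ≈ 2.3953. The PNT-predicted ratio is (2046/ln(2046)) / (729/ln(729)) ≈ 2.4267. The two agree to within a few percent, as expected.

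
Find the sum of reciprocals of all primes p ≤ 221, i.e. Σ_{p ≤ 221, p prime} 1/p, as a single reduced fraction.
Σ 1/p = 3215488142498485484492183158345029261034221047849345857469577412562094716564064084247/1645783550795210387735581011435590727981167322669649249414629852197255934130751870910

π(221) = 47, so the primes ≤ 221 are [2, 3, 5, 7, 11, 13, 17, 19, 23, 29, 31, 37, 41, 43, 47, 53, 59, 61, 67, 71, 73, 79, 83, 89, 97, 101, 103, 107, 109, 113, 127, 131, 137, 139, 149, 151, 157, 163, 167, 173, 179, 181, 191, 193, 197, 199, 211]. Summing 1/p over these primes: 3215488142498485484492183158345029261034221047849345857469577412562094716564064084247/1645783550795210387735581011435590727981167322669649249414629852197255934130751870910 ≈ 1.9538. Mertens estimate ln ln(221) + 0.2615 ≈ 1.9476.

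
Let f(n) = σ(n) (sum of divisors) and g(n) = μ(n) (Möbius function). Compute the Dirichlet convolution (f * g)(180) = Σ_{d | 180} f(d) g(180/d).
(σ * μ)(180) = 180

Divisors of 180: [1, 2, 3, 4, 5, 6, 9, 10, 12, 15, 18, 20, 30, 36, 45, 60, 90, 180]. For each d | 180:
  d = 1: σ(1) · μ(180/1) = 1 · 0 = 0
  d = 2: σ(2) · μ(180/2) = 3 · 0 = 0
  d = 3: σ(3) · μ(180/3) = 4 · 0 = 0
  d = 4: σ(4) · μ(180/4) = 7 · 0 = 0
  d = 5: σ(5) · μ(180/5) = 6 · 0 = 0
  d = 6: σ(6) · μ(180/6) = 12 · -1 = -12
  d = 9: σ(9) · μ(180/9) = 13 · 0 = 0
  d = 10: σ(10) · μ(180/10) = 18 · 0 = 0
  d = 12: σ(12) · μ(180/12) = 28 · 1 = 28
  d = 15: σ(15) · μ(180/15) = 24 · 0 = 0
  d = 18: σ(18) · μ(180/18) = 39 · 1 = 39
  d = 20: σ(20) · μ(180/20) = 42 · 0 = 0
  d = 30: σ(30) · μ(180/30) = 72 · 1 = 72
  d = 36: σ(36) · μ(180/36) = 91 · -1 = -91
  d = 45: σ(45) · μ(180/45) = 78 · 0 = 0
  d = 60: σ(60) · μ(180/60) = 168 · -1 = -168
  d = 90: σ(90) · μ(180/90) = 234 · -1 = -234
  d = 180: σ(180) · μ(180/180) = 546 · 1 = 546
Summing: (σ * μ)(180) = 0 + 0 + 0 + 0 + 0 + -12 + 0 + 0 + 28 + 0 + 39 + 0 + 72 + -91 + 0 + -168 + -234 + 546 = 180.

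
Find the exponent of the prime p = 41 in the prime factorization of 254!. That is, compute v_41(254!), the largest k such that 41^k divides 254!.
v_41(254!) = 6

Legendre's formula: v_p(n!) = Σ_{k ≥ 1} ⌊n / p^k⌋. For p = 41, n = 254, the terms are:
  ⌊254/41^1⌋ = ⌊254/41⌋ = 6
(the next term ⌊254/41^2⌋ = 0, terminating the sum). Summing: v_41(254!) = 6 = 6.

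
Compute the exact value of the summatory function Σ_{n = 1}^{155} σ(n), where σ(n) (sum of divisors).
Σ_{n ≤ 155} σ(n) = 19770

Compute σ(n) for each 1 ≤ n ≤ 155: σ(1) = 1, σ(2) = 3, σ(3) = 4, σ(4) = 7, σ(5) = 6, σ(6) = 12, σ(7) = 8, σ(8) = 15, σ(9) = 13, σ(10) = 18, σ(11) = 12, σ(12) = 28, σ(13) = 14, σ(14) = 24, σ(15) = 24, σ(16) = 31, σ(17) = 18, σ(18) = 39, σ(19) = 20, σ(20) = 42, σ(21) = 32, σ(22) = 36, σ(23) = 24, σ(24) = 60, σ(25) = 31, σ(26) = 42, σ(27) = 40, σ(28) = 56, σ(29) = 30, σ(30) = 72, σ(31) = 32, σ(32) = 63, σ(33) = 48, σ(34) = 54, σ(35) = 48, σ(36) = 91, σ(37) = 38, σ(38) = 60, σ(39) = 56, σ(40) = 90, σ(41) = 42, σ(42) = 96, σ(43) = 44, σ(44) = 84, σ(45) = 78, σ(46) = 72, σ(47) = 48, σ(48) = 124, σ(49) = 57, σ(50) = 93, σ(51) = 72, σ(52) = 98, σ(53) = 54, σ(54) = 120, σ(55) = 72, σ(56) = 120, σ(57) = 80, σ(58) = 90, σ(59) = 60, σ(60) = 168, σ(61) = 62, σ(62) = 96, σ(63) = 104, σ(64) = 127, σ(65) = 84, σ(66) = 144, σ(67) = 68, σ(68) = 126, σ(69) = 96, σ(70) = 144, σ(71) = 72, σ(72) = 195, σ(73) = 74, σ(74) = 114, σ(75) = 124, σ(76) = 140, σ(77) = 96, σ(78) = 168, σ(79) = 80, σ(80) = 186, σ(81) = 121, σ(82) = 126, σ(83) = 84, σ(84) = 224, σ(85) = 108, σ(86) = 132, σ(87) = 120, σ(88) = 180, σ(89) = 90, σ(90) = 234, σ(91) = 112, σ(92) = 168, σ(93) = 128, σ(94) = 144, σ(95) = 120, σ(96) = 252, σ(97) = 98, σ(98) = 171, σ(99) = 156, σ(100) = 217, σ(101) = 102, σ(102) = 216, σ(103) = 104, σ(104) = 210, σ(105) = 192, σ(106) = 162, σ(107) = 108, σ(108) = 280, σ(109) = 110, σ(110) = 216, σ(111) = 152, σ(112) = 248, σ(113) = 114, σ(114) = 240, σ(115) = 144, σ(116) = 210, σ(117) = 182, σ(118) = 180, σ(119) = 144, σ(120) = 360, σ(121) = 133, σ(122) = 186, σ(123) = 168, σ(124) = 224, σ(125) = 156, σ(126) = 312, σ(127) = 128, σ(128) = 255, σ(129) = 176, σ(130) = 252, σ(131) = 132, σ(132) = 336, σ(133) = 160, σ(134) = 204, σ(135) = 240, σ(136) = 270, σ(137) = 138, σ(138) = 288, σ(139) = 140, σ(140) = 336, σ(141) = 192, σ(142) = 216, σ(143) = 168, σ(144) = 403, σ(145) = 180, σ(146) = 222, σ(147) = 228, σ(148) = 266, σ(149) = 150, σ(150) = 372, σ(151) = 152, σ(152) = 300, σ(153) = 234, σ(154) = 288, σ(155) = 192. Summing all 155 values: 19770. (Average order: Σ_{n ≤ x} σ(n) ~ (π²/12) x². For x = 155, (π²/12)·155² ≈ 19759.77.)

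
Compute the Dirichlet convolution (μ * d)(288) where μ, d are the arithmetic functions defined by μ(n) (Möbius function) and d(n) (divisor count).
(μ * d)(288) = 1

Divisors of 288: [1, 2, 3, 4, 6, 8, 9, 12, 16, 18, 24, 32, 36, 48, 72, 96, 144, 288]. For each d | 288:
  d = 1: μ(1) · d(288/1) = 1 · 18 = 18
  d = 2: μ(2) · d(288/2) = -1 · 15 = -15
  d = 3: μ(3) · d(288/3) = -1 · 12 = -12
  d = 4: μ(4) · d(288/4) = 0 · 12 = 0
  d = 6: μ(6) · d(288/6) = 1 · 10 = 10
  d = 8: μ(8) · d(288/8) = 0 · 9 = 0
  d = 9: μ(9) · d(288/9) = 0 · 6 = 0
  d = 12: μ(12) · d(288/12) = 0 · 8 = 0
  d = 16: μ(16) · d(288/16) = 0 · 6 = 0
  d = 18: μ(18) · d(288/18) = 0 · 5 = 0
  d = 24: μ(24) · d(288/24) = 0 · 6 = 0
  d = 32: μ(32) · d(288/32) = 0 · 3 = 0
  d = 36: μ(36) · d(288/36) = 0 · 4 = 0
  d = 48: μ(48) · d(288/48) = 0 · 4 = 0
  d = 72: μ(72) · d(288/72) = 0 · 3 = 0
  d = 96: μ(96) · d(288/96) = 0 · 2 = 0
  d = 144: μ(144) · d(288/144) = 0 · 2 = 0
  d = 288: μ(288) · d(288/288) = 0 · 1 = 0
Summing: (μ * d)(288) = 18 + -15 + -12 + 0 + 10 + 0 + 0 + 0 + 0 + 0 + 0 + 0 + 0 + 0 + 0 + 0 + 0 + 0 = 1.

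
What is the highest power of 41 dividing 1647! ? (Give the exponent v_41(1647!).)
v_41(1647!) = 40

Legendre's formula: v_p(n!) = Σ_{k ≥ 1} ⌊n / p^k⌋. For p = 41, n = 1647, the terms are:
  ⌊1647/41^1⌋ = ⌊1647/41⌋ = 40
(the next term ⌊1647/41^2⌋ = 0, terminating the sum). Summing: v_41(1647!) = 40 = 40.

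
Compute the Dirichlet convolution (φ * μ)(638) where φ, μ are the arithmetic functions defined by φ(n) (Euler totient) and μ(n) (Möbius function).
(φ * μ)(638) = 0

Divisors of 638: [1, 2, 11, 22, 29, 58, 319, 638]. For each d | 638:
  d = 1: φ(1) · μ(638/1) = 1 · -1 = -1
  d = 2: φ(2) · μ(638/2) = 1 · 1 = 1
  d = 11: φ(11) · μ(638/11) = 10 · 1 = 10
  d = 22: φ(22) · μ(638/22) = 10 · -1 = -10
  d = 29: φ(29) · μ(638/29) = 28 · 1 = 28
  d = 58: φ(58) · μ(638/58) = 28 · -1 = -28
  d = 319: φ(319) · μ(638/319) = 280 · -1 = -280
  d = 638: φ(638) · μ(638/638) = 280 · 1 = 280
Summing: (φ * μ)(638) = -1 + 1 + 10 + -10 + 28 + -28 + -280 + 280 = 0.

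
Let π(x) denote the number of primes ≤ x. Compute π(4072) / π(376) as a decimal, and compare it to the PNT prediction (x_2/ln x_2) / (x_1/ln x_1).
π(4072)/π(376) = 560/74 ≈ 7.5676;  PNT prediction ≈ 7.7258.

π(376) = 74 and π(4072) = 560, so π(4072)/π(376) ≈ 7.5676. The PNT-predicted ratio is (4072/ln(4072)) / (376/ln(376)) ≈ 7.7258. The two agree to within a few percent, as expected.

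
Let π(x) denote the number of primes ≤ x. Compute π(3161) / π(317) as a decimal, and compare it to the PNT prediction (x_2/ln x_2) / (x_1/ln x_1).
π(3161)/π(317) = 446/66 ≈ 6.7576;  PNT prediction ≈ 7.1260.

π(317) = 66 and π(3161) = 446, so π(3161)/π(317) ≈ 6.7576. The PNT-predicted ratio is (3161/ln(3161)) / (317/ln(317)) ≈ 7.1260. The two agree to within a few percent, as expected.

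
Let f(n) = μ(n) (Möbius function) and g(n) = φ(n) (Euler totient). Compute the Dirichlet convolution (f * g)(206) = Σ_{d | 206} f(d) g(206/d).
(μ * φ)(206) = 0

Divisors of 206: [1, 2, 103, 206]. For each d | 206:
  d = 1: μ(1) · φ(206/1) = 1 · 102 = 102
  d = 2: μ(2) · φ(206/2) = -1 · 102 = -102
  d = 103: μ(103) · φ(206/103) = -1 · 1 = -1
  d = 206: μ(206) · φ(206/206) = 1 · 1 = 1
Summing: (μ * φ)(206) = 102 + -102 + -1 + 1 = 0.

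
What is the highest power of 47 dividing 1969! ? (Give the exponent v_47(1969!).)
v_47(1969!) = 41

Legendre's formula: v_p(n!) = Σ_{k ≥ 1} ⌊n / p^k⌋. For p = 47, n = 1969, the terms are:
  ⌊1969/47^1⌋ = ⌊1969/47⌋ = 41
(the next term ⌊1969/47^2⌋ = 0, terminating the sum). Summing: v_47(1969!) = 41 = 41.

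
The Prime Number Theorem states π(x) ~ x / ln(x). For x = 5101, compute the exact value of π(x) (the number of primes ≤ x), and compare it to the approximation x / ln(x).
π(5101) = 682;  x/ln(x) ≈ 597.50;  relative error ≈ 12.39%.

Directly count primes up to 5101: π(5101) = 682. The PNT approximation gives 5101/ln(5101) ≈ 5101/8.53719 ≈ 597.50. Relative error (π(x) − x/ln(x)) / π(x) ≈ 12.39%; the approximation is known to undercount slightly (Li(x) is a better estimate).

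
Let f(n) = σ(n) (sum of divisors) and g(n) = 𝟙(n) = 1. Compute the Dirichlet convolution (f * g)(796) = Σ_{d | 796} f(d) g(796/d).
(σ * 𝟙)(796) = 2211

Divisors of 796: [1, 2, 4, 199, 398, 796]. For each d | 796:
  d = 1: σ(1) · 𝟙(796/1) = 1 · 1 = 1
  d = 2: σ(2) · 𝟙(796/2) = 3 · 1 = 3
  d = 4: σ(4) · 𝟙(796/4) = 7 · 1 = 7
  d = 199: σ(199) · 𝟙(796/199) = 200 · 1 = 200
  d = 398: σ(398) · 𝟙(796/398) = 600 · 1 = 600
  d = 796: σ(796) · 𝟙(796/796) = 1400 · 1 = 1400
Summing: (σ * 𝟙)(796) = 1 + 3 + 7 + 200 + 600 + 1400 = 2211.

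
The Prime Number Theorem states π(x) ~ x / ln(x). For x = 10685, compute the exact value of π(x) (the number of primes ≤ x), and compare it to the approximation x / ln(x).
π(10685) = 1302;  x/ln(x) ≈ 1151.82;  relative error ≈ 11.53%.

Directly count primes up to 10685: π(10685) = 1302. The PNT approximation gives 10685/ln(10685) ≈ 10685/9.27660 ≈ 1151.82. Relative error (π(x) − x/ln(x)) / π(x) ≈ 11.53%; the approximation is known to undercount slightly (Li(x) is a better estimate).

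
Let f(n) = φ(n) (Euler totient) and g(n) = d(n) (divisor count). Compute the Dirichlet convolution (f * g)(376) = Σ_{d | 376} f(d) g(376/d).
(φ * d)(376) = 720

Divisors of 376: [1, 2, 4, 8, 47, 94, 188, 376]. For each d | 376:
  d = 1: φ(1) · d(376/1) = 1 · 8 = 8
  d = 2: φ(2) · d(376/2) = 1 · 6 = 6
  d = 4: φ(4) · d(376/4) = 2 · 4 = 8
  d = 8: φ(8) · d(376/8) = 4 · 2 = 8
  d = 47: φ(47) · d(376/47) = 46 · 4 = 184
  d = 94: φ(94) · d(376/94) = 46 · 3 = 138
  d = 188: φ(188) · d(376/188) = 92 · 2 = 184
  d = 376: φ(376) · d(376/376) = 184 · 1 = 184
Summing: (φ * d)(376) = 8 + 6 + 8 + 8 + 184 + 138 + 184 + 184 = 720.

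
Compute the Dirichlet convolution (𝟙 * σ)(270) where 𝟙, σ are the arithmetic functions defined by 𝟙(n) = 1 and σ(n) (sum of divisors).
(𝟙 * σ)(270) = 1624

Divisors of 270: [1, 2, 3, 5, 6, 9, 10, 15, 18, 27, 30, 45, 54, 90, 135, 270]. For each d | 270:
  d = 1: 𝟙(1) · σ(270/1) = 1 · 720 = 720
  d = 2: 𝟙(2) · σ(270/2) = 1 · 240 = 240
  d = 3: 𝟙(3) · σ(270/3) = 1 · 234 = 234
  d = 5: 𝟙(5) · σ(270/5) = 1 · 120 = 120
  d = 6: 𝟙(6) · σ(270/6) = 1 · 78 = 78
  d = 9: 𝟙(9) · σ(270/9) = 1 · 72 = 72
  d = 10: 𝟙(10) · σ(270/10) = 1 · 40 = 40
  d = 15: 𝟙(15) · σ(270/15) = 1 · 39 = 39
  d = 18: 𝟙(18) · σ(270/18) = 1 · 24 = 24
  d = 27: 𝟙(27) · σ(270/27) = 1 · 18 = 18
  d = 30: 𝟙(30) · σ(270/30) = 1 · 13 = 13
  d = 45: 𝟙(45) · σ(270/45) = 1 · 12 = 12
  d = 54: 𝟙(54) · σ(270/54) = 1 · 6 = 6
  d = 90: 𝟙(90) · σ(270/90) = 1 · 4 = 4
  d = 135: 𝟙(135) · σ(270/135) = 1 · 3 = 3
  d = 270: 𝟙(270) · σ(270/270) = 1 · 1 = 1
Summing: (𝟙 * σ)(270) = 720 + 240 + 234 + 120 + 78 + 72 + 40 + 39 + 24 + 18 + 13 + 12 + 6 + 4 + 3 + 1 = 1624.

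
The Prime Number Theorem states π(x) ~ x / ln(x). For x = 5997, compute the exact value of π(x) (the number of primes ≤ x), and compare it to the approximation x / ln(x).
π(5997) = 783;  x/ln(x) ≈ 689.39;  relative error ≈ 11.96%.

Directly count primes up to 5997: π(5997) = 783. The PNT approximation gives 5997/ln(5997) ≈ 5997/8.69901 ≈ 689.39. Relative error (π(x) − x/ln(x)) / π(x) ≈ 11.96%; the approximation is known to undercount slightly (Li(x) is a better estimate).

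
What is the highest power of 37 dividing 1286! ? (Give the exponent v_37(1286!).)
v_37(1286!) = 34

Legendre's formula: v_p(n!) = Σ_{k ≥ 1} ⌊n / p^k⌋. For p = 37, n = 1286, the terms are:
  ⌊1286/37^1⌋ = ⌊1286/37⌋ = 34
(the next term ⌊1286/37^2⌋ = 0, terminating the sum). Summing: v_37(1286!) = 34 = 34.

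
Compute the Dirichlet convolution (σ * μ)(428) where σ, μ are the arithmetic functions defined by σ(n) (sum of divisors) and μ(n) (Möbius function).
(σ * μ)(428) = 428

Divisors of 428: [1, 2, 4, 107, 214, 428]. For each d | 428:
  d = 1: σ(1) · μ(428/1) = 1 · 0 = 0
  d = 2: σ(2) · μ(428/2) = 3 · 1 = 3
  d = 4: σ(4) · μ(428/4) = 7 · -1 = -7
  d = 107: σ(107) · μ(428/107) = 108 · 0 = 0
  d = 214: σ(214) · μ(428/214) = 324 · -1 = -324
  d = 428: σ(428) · μ(428/428) = 756 · 1 = 756
Summing: (σ * μ)(428) = 0 + 3 + -7 + 0 + -324 + 756 = 428.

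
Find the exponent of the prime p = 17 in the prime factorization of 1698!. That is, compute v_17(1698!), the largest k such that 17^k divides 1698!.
v_17(1698!) = 104

Legendre's formula: v_p(n!) = Σ_{k ≥ 1} ⌊n / p^k⌋. For p = 17, n = 1698, the terms are:
  ⌊1698/17^1⌋ = ⌊1698/17⌋ = 99
  ⌊1698/17^2⌋ = ⌊1698/289⌋ = 5
(the next term ⌊1698/17^3⌋ = 0, terminating the sum). Summing: v_17(1698!) = 99 + 5 = 104.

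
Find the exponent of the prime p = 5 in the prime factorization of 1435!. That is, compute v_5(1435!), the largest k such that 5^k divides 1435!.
v_5(1435!) = 357

Legendre's formula: v_p(n!) = Σ_{k ≥ 1} ⌊n / p^k⌋. For p = 5, n = 1435, the terms are:
  ⌊1435/5^1⌋ = ⌊1435/5⌋ = 287
  ⌊1435/5^2⌋ = ⌊1435/25⌋ = 57
  ⌊1435/5^3⌋ = ⌊1435/125⌋ = 11
  ⌊1435/5^4⌋ = ⌊1435/625⌋ = 2
(the next term ⌊1435/5^5⌋ = 0, terminating the sum). Summing: v_5(1435!) = 287 + 57 + 11 + 2 = 357.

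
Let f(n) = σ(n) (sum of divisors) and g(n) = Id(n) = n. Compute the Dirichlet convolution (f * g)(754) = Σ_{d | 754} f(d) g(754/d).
(σ * Id)(754) = 7965

Divisors of 754: [1, 2, 13, 26, 29, 58, 377, 754]. For each d | 754:
  d = 1: σ(1) · Id(754/1) = 1 · 754 = 754
  d = 2: σ(2) · Id(754/2) = 3 · 377 = 1131
  d = 13: σ(13) · Id(754/13) = 14 · 58 = 812
  d = 26: σ(26) · Id(754/26) = 42 · 29 = 1218
  d = 29: σ(29) · Id(754/29) = 30 · 26 = 780
  d = 58: σ(58) · Id(754/58) = 90 · 13 = 1170
  d = 377: σ(377) · Id(754/377) = 420 · 2 = 840
  d = 754: σ(754) · Id(754/754) = 1260 · 1 = 1260
Summing: (σ * Id)(754) = 754 + 1131 + 812 + 1218 + 780 + 1170 + 840 + 1260 = 7965.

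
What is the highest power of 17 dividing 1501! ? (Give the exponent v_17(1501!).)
v_17(1501!) = 93

Legendre's formula: v_p(n!) = Σ_{k ≥ 1} ⌊n / p^k⌋. For p = 17, n = 1501, the terms are:
  ⌊1501/17^1⌋ = ⌊1501/17⌋ = 88
  ⌊1501/17^2⌋ = ⌊1501/289⌋ = 5
(the next term ⌊1501/17^3⌋ = 0, terminating the sum). Summing: v_17(1501!) = 88 + 5 = 93.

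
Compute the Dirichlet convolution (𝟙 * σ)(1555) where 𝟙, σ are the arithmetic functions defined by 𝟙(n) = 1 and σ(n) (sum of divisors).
(𝟙 * σ)(1555) = 2191

Divisors of 1555: [1, 5, 311, 1555]. For each d | 1555:
  d = 1: 𝟙(1) · σ(1555/1) = 1 · 1872 = 1872
  d = 5: 𝟙(5) · σ(1555/5) = 1 · 312 = 312
  d = 311: 𝟙(311) · σ(1555/311) = 1 · 6 = 6
  d = 1555: 𝟙(1555) · σ(1555/1555) = 1 · 1 = 1
Summing: (𝟙 * σ)(1555) = 1872 + 312 + 6 + 1 = 2191.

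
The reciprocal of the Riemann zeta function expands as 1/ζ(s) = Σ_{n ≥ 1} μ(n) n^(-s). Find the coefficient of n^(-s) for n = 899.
μ(899) = 1

Factor n = 899 = 29 · 31. μ(n) = 0 if any exponent ≥ 2 (not squarefree); otherwise μ(n) = (−1)^{ω(n)} where ω(n) is the number of distinct prime factors. Applying: μ(899) = 1.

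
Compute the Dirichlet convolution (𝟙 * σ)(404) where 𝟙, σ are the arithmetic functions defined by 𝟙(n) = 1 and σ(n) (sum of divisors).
(𝟙 * σ)(404) = 1133

Divisors of 404: [1, 2, 4, 101, 202, 404]. For each d | 404:
  d = 1: 𝟙(1) · σ(404/1) = 1 · 714 = 714
  d = 2: 𝟙(2) · σ(404/2) = 1 · 306 = 306
  d = 4: 𝟙(4) · σ(404/4) = 1 · 102 = 102
  d = 101: 𝟙(101) · σ(404/101) = 1 · 7 = 7
  d = 202: 𝟙(202) · σ(404/202) = 1 · 3 = 3
  d = 404: 𝟙(404) · σ(404/404) = 1 · 1 = 1
Summing: (𝟙 * σ)(404) = 714 + 306 + 102 + 7 + 3 + 1 = 1133.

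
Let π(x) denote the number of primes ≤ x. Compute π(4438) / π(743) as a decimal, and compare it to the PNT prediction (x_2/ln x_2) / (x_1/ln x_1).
π(4438)/π(743) = 602/132 ≈ 4.5606;  PNT prediction ≈ 4.7019.

π(743) = 132 and π(4438) = 602, so π(4438)/π(743) ≈ 4.5606. The PNT-predicted ratio is (4438/ln(4438)) / (743/ln(743)) ≈ 4.7019. The two agree to within a few percent, as expected.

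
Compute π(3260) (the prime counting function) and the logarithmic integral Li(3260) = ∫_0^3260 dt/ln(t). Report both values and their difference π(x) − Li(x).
π(3260) = 461;  Li(3260) ≈ 475.06;  π(x) − Li(x) ≈ -14.06.

Direct count of primes ≤ 3260 gives π(3260) = 461. Numerical evaluation of the logarithmic integral gives Li(3260) ≈ 475.06. The difference π(x) − Li(x) ≈ -14.06 is typically negative for small/moderate x (Li(x) overestimates), though Littlewood's theorem shows this sign changes infinitely often.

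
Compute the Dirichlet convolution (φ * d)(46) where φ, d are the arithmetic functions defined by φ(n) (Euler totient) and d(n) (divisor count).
(φ * d)(46) = 72

Divisors of 46: [1, 2, 23, 46]. For each d | 46:
  d = 1: φ(1) · d(46/1) = 1 · 4 = 4
  d = 2: φ(2) · d(46/2) = 1 · 2 = 2
  d = 23: φ(23) · d(46/23) = 22 · 2 = 44
  d = 46: φ(46) · d(46/46) = 22 · 1 = 22
Summing: (φ * d)(46) = 4 + 2 + 44 + 22 = 72.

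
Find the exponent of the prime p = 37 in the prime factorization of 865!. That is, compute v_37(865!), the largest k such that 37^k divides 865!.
v_37(865!) = 23

Legendre's formula: v_p(n!) = Σ_{k ≥ 1} ⌊n / p^k⌋. For p = 37, n = 865, the terms are:
  ⌊865/37^1⌋ = ⌊865/37⌋ = 23
(the next term ⌊865/37^2⌋ = 0, terminating the sum). Summing: v_37(865!) = 23 = 23.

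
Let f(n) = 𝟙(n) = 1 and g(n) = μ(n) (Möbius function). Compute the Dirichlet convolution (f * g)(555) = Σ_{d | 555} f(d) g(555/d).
(𝟙 * μ)(555) = 0

Divisors of 555: [1, 3, 5, 15, 37, 111, 185, 555]. For each d | 555:
  d = 1: 𝟙(1) · μ(555/1) = 1 · -1 = -1
  d = 3: 𝟙(3) · μ(555/3) = 1 · 1 = 1
  d = 5: 𝟙(5) · μ(555/5) = 1 · 1 = 1
  d = 15: 𝟙(15) · μ(555/15) = 1 · -1 = -1
  d = 37: 𝟙(37) · μ(555/37) = 1 · 1 = 1
  d = 111: 𝟙(111) · μ(555/111) = 1 · -1 = -1
  d = 185: 𝟙(185) · μ(555/185) = 1 · -1 = -1
  d = 555: 𝟙(555) · μ(555/555) = 1 · 1 = 1
Summing: (𝟙 * μ)(555) = -1 + 1 + 1 + -1 + 1 + -1 + -1 + 1 = 0.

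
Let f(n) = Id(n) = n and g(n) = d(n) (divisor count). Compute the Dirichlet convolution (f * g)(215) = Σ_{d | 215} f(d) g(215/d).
(Id * d)(215) = 315

Divisors of 215: [1, 5, 43, 215]. For each d | 215:
  d = 1: Id(1) · d(215/1) = 1 · 4 = 4
  d = 5: Id(5) · d(215/5) = 5 · 2 = 10
  d = 43: Id(43) · d(215/43) = 43 · 2 = 86
  d = 215: Id(215) · d(215/215) = 215 · 1 = 215
Summing: (Id * d)(215) = 4 + 10 + 86 + 215 = 315.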